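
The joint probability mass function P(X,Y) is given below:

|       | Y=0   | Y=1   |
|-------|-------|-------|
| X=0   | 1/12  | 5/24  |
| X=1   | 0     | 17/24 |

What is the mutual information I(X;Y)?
Marginal P(X) (row sums):
  P(X=0) = 1/12 + 5/24 = 7/24
  P(X=1) = 0 + 17/24 = 17/24
Marginal P(Y) (column sums):
  P(Y=0) = 1/12 + 0 = 1/12
  P(Y=1) = 5/24 + 17/24 = 11/12

H(X) = -[(7/24)·log₂(7/24) + (17/24)·log₂(17/24)]
  = 0.5185 + 0.3524
  = 0.8709 bits
H(Y) = -[(1/12)·log₂(1/12) + (11/12)·log₂(11/12)]
  = 0.2987 + 0.1151
  = 0.4138 bits
H(X,Y) = -[(1/12)·log₂(1/12) + (5/24)·log₂(5/24) + (17/24)·log₂(17/24)]
  = 0.2987 + 0.4715 + 0.3524
  = 1.1226 bits

I(X;Y) = H(X) + H(Y) - H(X,Y)
  = 0.8709 + 0.4138 - 1.1226
  = 0.1621 bits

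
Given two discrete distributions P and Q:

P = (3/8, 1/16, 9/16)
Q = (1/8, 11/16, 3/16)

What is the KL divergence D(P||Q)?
D(P||Q) = Σ P(i) log₂(P(i)/Q(i))
  i=0: (3/8) × log₂((3/8)/(1/8)) = (3/8) × log₂(3) = 0.5944
  i=1: (1/16) × log₂((1/16)/(11/16)) = (1/16) × log₂(1/11) = -0.2162
  i=2: (9/16) × log₂((9/16)/(3/16)) = (9/16) × log₂(3) = 0.8915
D(P||Q) = 0.5944 - 0.2162 + 0.8915
  = 1.2697 bits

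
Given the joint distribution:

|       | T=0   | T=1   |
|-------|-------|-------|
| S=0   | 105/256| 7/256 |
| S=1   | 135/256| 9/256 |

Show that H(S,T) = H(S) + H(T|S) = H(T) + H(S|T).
Marginal P(S) (row sums):
  P(S=0) = 105/256 + 7/256 = 7/16
  P(S=1) = 135/256 + 9/256 = 9/16
Marginal P(T) (column sums):
  P(T=0) = 105/256 + 135/256 = 15/16
  P(T=1) = 7/256 + 9/256 = 1/16

Decomposition 1: H(S) + H(T|S)
H(S) = -[(7/16)·log₂(7/16) + (9/16)·log₂(9/16)]
  = 0.5218 + 0.4669
  = 0.9887 bits
H(T|S) = -Σ P(S,T)·log₂ P(T|S), where P(T|S) = P(S,T) / P(S)
  (S=0,T=0): P(T|S) = (105/256)/(7/16) = 15/16;  -(105/256)·log₂(15/16) = 0.0382
  (S=0,T=1): P(T|S) = (7/256)/(7/16) = 1/16;  -(7/256)·log₂(1/16) = 0.1094
  (S=1,T=0): P(T|S) = (135/256)/(9/16) = 15/16;  -(135/256)·log₂(15/16) = 0.0491
  (S=1,T=1): P(T|S) = (9/256)/(9/16) = 1/16;  -(9/256)·log₂(1/16) = 0.1406
H(T|S) = 0.0382 + 0.1094 + 0.0491 + 0.1406
  = 0.3373 bits
H(S) + H(T|S) = 0.9887 + 0.3373 = 1.3260 bits

Decomposition 2: H(T) + H(S|T)
H(T) = -[(15/16)·log₂(15/16) + (1/16)·log₂(1/16)]
  = 0.0873 + 0.2500
  = 0.3373 bits
H(S|T) = -Σ P(S,T)·log₂ P(S|T), where P(S|T) = P(S,T) / P(T)
  (S=0,T=0): P(S|T) = (105/256)/(15/16) = 7/16;  -(105/256)·log₂(7/16) = 0.4892
  (S=0,T=1): P(S|T) = (7/256)/(1/16) = 7/16;  -(7/256)·log₂(7/16) = 0.0326
  (S=1,T=0): P(S|T) = (135/256)/(15/16) = 9/16;  -(135/256)·log₂(9/16) = 0.4377
  (S=1,T=1): P(S|T) = (9/256)/(1/16) = 9/16;  -(9/256)·log₂(9/16) = 0.0292
H(S|T) = 0.4892 + 0.0326 + 0.4377 + 0.0292
  = 0.9887 bits
H(T) + H(S|T) = 0.3373 + 0.9887 = 1.3260 bits

Direct computation of the joint entropy:
H(S,T) = -[(105/256)·log₂(105/256) + (7/256)·log₂(7/256) + (135/256)·log₂(135/256) + (9/256)·log₂(9/256)]
  = 0.5274 + 0.1420 + 0.4868 + 0.1698
  = 1.3260 bits

All three agree: H(S,T) = 1.3260 bits ✓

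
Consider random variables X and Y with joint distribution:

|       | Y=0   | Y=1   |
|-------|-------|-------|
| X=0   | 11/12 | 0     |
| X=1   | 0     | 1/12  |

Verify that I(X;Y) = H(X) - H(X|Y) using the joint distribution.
Left side, from I(X;Y) = H(X) + H(Y) - H(X,Y):
Marginal P(X) (row sums):
  P(X=0) = 11/12 + 0 = 11/12
  P(X=1) = 0 + 1/12 = 1/12
Marginal P(Y) (column sums):
  P(Y=0) = 11/12 + 0 = 11/12
  P(Y=1) = 0 + 1/12 = 1/12

H(X) = -[(11/12)·log₂(11/12) + (1/12)·log₂(1/12)]
  = 0.1151 + 0.2987
  = 0.4138 bits
H(Y) = -[(11/12)·log₂(11/12) + (1/12)·log₂(1/12)]
  = 0.1151 + 0.2987
  = 0.4138 bits
H(X,Y) = -[(11/12)·log₂(11/12) + (1/12)·log₂(1/12)]
  = 0.1151 + 0.2987
  = 0.4138 bits

I(X;Y) = H(X) + H(Y) - H(X,Y)
  = 0.4138 + 0.4138 - 0.4138
  = 0.4138 bits

Right side, with H(X|Y) computed directly from the conditional probabilities:
H(X|Y) = -Σ P(X,Y)·log₂ P(X|Y), where P(X|Y) = P(X,Y) / P(Y)
  (cells with P(X,Y) = 0 contribute 0)
  (X=0,Y=0): P(X|Y) = (11/12)/(11/12) = 1;  -(11/12)·log₂(1) = 0.0000
  (X=1,Y=1): P(X|Y) = (1/12)/(1/12) = 1;  -(1/12)·log₂(1) = 0.0000
H(X|Y) = 0.0000 + 0.0000
  = 0.0000 bits
H(X) - H(X|Y) = 0.4138 - 0.0000 = 0.4138 bits

Both sides equal 0.4138 bits, so I(X;Y) = H(X) - H(X|Y) ✓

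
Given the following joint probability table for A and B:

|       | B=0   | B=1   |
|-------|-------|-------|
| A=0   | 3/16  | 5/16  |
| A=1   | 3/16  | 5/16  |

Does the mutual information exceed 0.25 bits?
Marginal P(A) (row sums):
  P(A=0) = 3/16 + 5/16 = 1/2
  P(A=1) = 3/16 + 5/16 = 1/2
Marginal P(B) (column sums):
  P(B=0) = 3/16 + 3/16 = 3/8
  P(B=1) = 5/16 + 5/16 = 5/8

H(A) = -[(1/2)·log₂(1/2) + (1/2)·log₂(1/2)]
  = 0.5000 + 0.5000
  = 1.0000 bits
H(B) = -[(3/8)·log₂(3/8) + (5/8)·log₂(5/8)]
  = 0.5306 + 0.4238
  = 0.9544 bits
H(A,B) = -[(3/16)·log₂(3/16) + (5/16)·log₂(5/16) + (3/16)·log₂(3/16) + (5/16)·log₂(5/16)]
  = 0.4528 + 0.5244 + 0.4528 + 0.5244
  = 1.9544 bits

I(A;B) = H(A) + H(B) - H(A,B)
  = 1.0000 + 0.9544 - 1.9544
  = 0.0000 bits

No. I(A;B) = 0.0000 bits, which is ≤ 0.25 bits.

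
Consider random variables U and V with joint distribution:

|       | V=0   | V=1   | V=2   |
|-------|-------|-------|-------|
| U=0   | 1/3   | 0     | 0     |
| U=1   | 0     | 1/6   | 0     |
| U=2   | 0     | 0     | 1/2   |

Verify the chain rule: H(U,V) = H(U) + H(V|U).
Left side:
H(U,V) = -[(1/3)·log₂(1/3) + (1/6)·log₂(1/6) + (1/2)·log₂(1/2)]
  = 0.5283 + 0.4308 + 0.5000
  = 1.4591 bits

Right side:
Marginal P(U) (row sums):
  P(U=0) = 1/3 + 0 + 0 = 1/3
  P(U=1) = 0 + 1/6 + 0 = 1/6
  P(U=2) = 0 + 0 + 1/2 = 1/2
H(U) = -[(1/3)·log₂(1/3) + (1/6)·log₂(1/6) + (1/2)·log₂(1/2)]
  = 0.5283 + 0.4308 + 0.5000
  = 1.4591 bits
H(V|U) = -Σ P(U,V)·log₂ P(V|U), where P(V|U) = P(U,V) / P(U)
  (cells with P(U,V) = 0 contribute 0)
  (U=0,V=0): P(V|U) = (1/3)/(1/3) = 1;  -(1/3)·log₂(1) = 0.0000
  (U=1,V=1): P(V|U) = (1/6)/(1/6) = 1;  -(1/6)·log₂(1) = 0.0000
  (U=2,V=2): P(V|U) = (1/2)/(1/2) = 1;  -(1/2)·log₂(1) = 0.0000
H(V|U) = 0.0000 + 0.0000 + 0.0000
  = 0.0000 bits
H(U) + H(V|U) = 1.4591 + 0.0000 = 1.4591 bits

Both sides equal 1.4591 bits, so the chain rule holds ✓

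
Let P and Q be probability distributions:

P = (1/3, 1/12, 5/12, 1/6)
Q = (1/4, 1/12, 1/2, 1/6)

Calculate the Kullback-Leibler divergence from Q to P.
D(P||Q) = Σ P(i) log₂(P(i)/Q(i))
  i=0: (1/3) × log₂((1/3)/(1/4)) = (1/3) × log₂(4/3) = 0.1383
  i=1: (1/12) × log₂((1/12)/(1/12)) = (1/12) × log₂(1) = 0.0000
  i=2: (5/12) × log₂((5/12)/(1/2)) = (5/12) × log₂(5/6) = -0.1096
  i=3: (1/6) × log₂((1/6)/(1/6)) = (1/6) × log₂(1) = 0.0000
D(P||Q) = 0.1383 + 0.0000 - 0.1096 + 0.0000
  = 0.0287 bits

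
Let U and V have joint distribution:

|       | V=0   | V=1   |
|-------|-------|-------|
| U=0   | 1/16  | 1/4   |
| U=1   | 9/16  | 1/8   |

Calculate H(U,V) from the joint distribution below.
H(U,V) = -Σ P(U,V) log₂ P(U,V), summed over the non-zero cells:
H(U,V) = -[(1/16)·log₂(1/16) + (1/4)·log₂(1/4) + (9/16)·log₂(9/16) + (1/8)·log₂(1/8)]
  = 0.2500 + 0.5000 + 0.4669 + 0.3750
  = 1.5919 bits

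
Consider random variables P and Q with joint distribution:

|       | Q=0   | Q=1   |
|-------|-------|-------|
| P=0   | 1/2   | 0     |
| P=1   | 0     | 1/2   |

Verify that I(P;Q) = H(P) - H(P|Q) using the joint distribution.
Left side, from I(P;Q) = H(P) + H(Q) - H(P,Q):
Marginal P(P) (row sums):
  P(P=0) = 1/2 + 0 = 1/2
  P(P=1) = 0 + 1/2 = 1/2
Marginal P(Q) (column sums):
  P(Q=0) = 1/2 + 0 = 1/2
  P(Q=1) = 0 + 1/2 = 1/2

H(P) = -[(1/2)·log₂(1/2) + (1/2)·log₂(1/2)]
  = 0.5000 + 0.5000
  = 1.0000 bits
H(Q) = -[(1/2)·log₂(1/2) + (1/2)·log₂(1/2)]
  = 0.5000 + 0.5000
  = 1.0000 bits
H(P,Q) = -[(1/2)·log₂(1/2) + (1/2)·log₂(1/2)]
  = 0.5000 + 0.5000
  = 1.0000 bits

I(P;Q) = H(P) + H(Q) - H(P,Q)
  = 1.0000 + 1.0000 - 1.0000
  = 1.0000 bits

Right side, with H(P|Q) computed directly from the conditional probabilities:
H(P|Q) = -Σ P(P,Q)·log₂ P(P|Q), where P(P|Q) = P(P,Q) / P(Q)
  (cells with P(P,Q) = 0 contribute 0)
  (P=0,Q=0): P(P|Q) = (1/2)/(1/2) = 1;  -(1/2)·log₂(1) = 0.0000
  (P=1,Q=1): P(P|Q) = (1/2)/(1/2) = 1;  -(1/2)·log₂(1) = 0.0000
H(P|Q) = 0.0000 + 0.0000
  = 0.0000 bits
H(P) - H(P|Q) = 1.0000 - 0.0000 = 1.0000 bits

Both sides equal 1.0000 bits, so I(P;Q) = H(P) - H(P|Q) ✓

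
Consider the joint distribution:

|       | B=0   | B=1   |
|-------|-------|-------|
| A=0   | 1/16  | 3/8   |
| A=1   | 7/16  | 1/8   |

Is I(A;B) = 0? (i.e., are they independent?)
Marginal P(A) (row sums):
  P(A=0) = 1/16 + 3/8 = 7/16
  P(A=1) = 7/16 + 1/8 = 9/16
Marginal P(B) (column sums):
  P(B=0) = 1/16 + 7/16 = 1/2
  P(B=1) = 3/8 + 1/8 = 1/2

A and B are independent iff P(A=i,B=j) = P(A=i)·P(B=j) for every cell.
  P(A=0)·P(B=0) = 7/16 × 1/2 = 7/32, but P(A=0,B=0) = 1/16 ✗

No, A and B are not independent. Quantitatively, I(A;B) > 0:

H(A) = -[(7/16)·log₂(7/16) + (9/16)·log₂(9/16)]
  = 0.5218 + 0.4669
  = 0.9887 bits
H(B) = -[(1/2)·log₂(1/2) + (1/2)·log₂(1/2)]
  = 0.5000 + 0.5000
  = 1.0000 bits
H(A,B) = -[(1/16)·log₂(1/16) + (3/8)·log₂(3/8) + (7/16)·log₂(7/16) + (1/8)·log₂(1/8)]
  = 0.2500 + 0.5306 + 0.5218 + 0.3750
  = 1.6774 bits
I(A;B) = H(A) + H(B) - H(A,B) = 0.9887 + 1.0000 - 1.6774 = 0.3113 bits > 0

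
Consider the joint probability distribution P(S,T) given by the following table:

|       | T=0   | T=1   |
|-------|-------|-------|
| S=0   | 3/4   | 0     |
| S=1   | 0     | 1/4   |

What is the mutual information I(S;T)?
Marginal P(S) (row sums):
  P(S=0) = 3/4 + 0 = 3/4
  P(S=1) = 0 + 1/4 = 1/4
Marginal P(T) (column sums):
  P(T=0) = 3/4 + 0 = 3/4
  P(T=1) = 0 + 1/4 = 1/4

H(S) = -[(3/4)·log₂(3/4) + (1/4)·log₂(1/4)]
  = 0.3113 + 0.5000
  = 0.8113 bits
H(T) = -[(3/4)·log₂(3/4) + (1/4)·log₂(1/4)]
  = 0.3113 + 0.5000
  = 0.8113 bits
H(S,T) = -[(3/4)·log₂(3/4) + (1/4)·log₂(1/4)]
  = 0.3113 + 0.5000
  = 0.8113 bits

I(S;T) = H(S) + H(T) - H(S,T)
  = 0.8113 + 0.8113 - 0.8113
  = 0.8113 bits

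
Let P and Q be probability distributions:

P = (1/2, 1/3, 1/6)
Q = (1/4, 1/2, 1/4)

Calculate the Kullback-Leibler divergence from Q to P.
D(P||Q) = Σ P(i) log₂(P(i)/Q(i))
  i=0: (1/2) × log₂((1/2)/(1/4)) = (1/2) × log₂(2) = 0.5000
  i=1: (1/3) × log₂((1/3)/(1/2)) = (1/3) × log₂(2/3) = -0.1950
  i=2: (1/6) × log₂((1/6)/(1/4)) = (1/6) × log₂(2/3) = -0.0975
D(P||Q) = 0.5000 - 0.1950 - 0.0975
  = 0.2075 bits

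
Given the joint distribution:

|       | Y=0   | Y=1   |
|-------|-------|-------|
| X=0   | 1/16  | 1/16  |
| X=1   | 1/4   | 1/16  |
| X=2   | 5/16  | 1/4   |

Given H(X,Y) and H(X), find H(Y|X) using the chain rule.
From the chain rule: H(X,Y) = H(X) + H(Y|X)
Therefore: H(Y|X) = H(X,Y) - H(X)

H(X,Y) = -[(1/16)·log₂(1/16) + (1/16)·log₂(1/16) + (1/4)·log₂(1/4) + (1/16)·log₂(1/16) + (5/16)·log₂(5/16) + (1/4)·log₂(1/4)]
  = 0.2500 + 0.2500 + 0.5000 + 0.2500 + 0.5244 + 0.5000
  = 2.2744 bits
Marginal P(X) (row sums):
  P(X=0) = 1/16 + 1/16 = 1/8
  P(X=1) = 1/4 + 1/16 = 5/16
  P(X=2) = 5/16 + 1/4 = 9/16
H(X) = -[(1/8)·log₂(1/8) + (5/16)·log₂(5/16) + (9/16)·log₂(9/16)]
  = 0.3750 + 0.5244 + 0.4669
  = 1.3663 bits

H(Y|X) = 2.2744 - 1.3663 = 0.9081 bits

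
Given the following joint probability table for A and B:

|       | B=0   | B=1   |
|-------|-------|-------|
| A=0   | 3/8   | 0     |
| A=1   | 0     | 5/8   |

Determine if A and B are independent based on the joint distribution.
Marginal P(A) (row sums):
  P(A=0) = 3/8 + 0 = 3/8
  P(A=1) = 0 + 5/8 = 5/8
Marginal P(B) (column sums):
  P(B=0) = 3/8 + 0 = 3/8
  P(B=1) = 0 + 5/8 = 5/8

A and B are independent iff P(A=i,B=j) = P(A=i)·P(B=j) for every cell.
  P(A=0)·P(B=0) = 3/8 × 3/8 = 9/64, but P(A=0,B=0) = 3/8 ✗

No, A and B are not independent. Quantitatively, I(A;B) > 0:

H(A) = -[(3/8)·log₂(3/8) + (5/8)·log₂(5/8)]
  = 0.5306 + 0.4238
  = 0.9544 bits
H(B) = -[(3/8)·log₂(3/8) + (5/8)·log₂(5/8)]
  = 0.5306 + 0.4238
  = 0.9544 bits
H(A,B) = -[(3/8)·log₂(3/8) + (5/8)·log₂(5/8)]
  = 0.5306 + 0.4238
  = 0.9544 bits
I(A;B) = H(A) + H(B) - H(A,B) = 0.9544 + 0.9544 - 0.9544 = 0.9544 bits > 0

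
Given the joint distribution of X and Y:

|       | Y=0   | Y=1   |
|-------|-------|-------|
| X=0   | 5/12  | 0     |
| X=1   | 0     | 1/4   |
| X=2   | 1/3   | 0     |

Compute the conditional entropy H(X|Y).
Marginal P(Y) (column sums):
  P(Y=0) = 5/12 + 0 + 1/3 = 3/4
  P(Y=1) = 0 + 1/4 + 0 = 1/4

H(X|Y) = -Σ P(X,Y)·log₂ P(X|Y), where P(X|Y) = P(X,Y) / P(Y)
  (cells with P(X,Y) = 0 contribute 0)
  (X=0,Y=0): P(X|Y) = (5/12)/(3/4) = 5/9;  -(5/12)·log₂(5/9) = 0.3533
  (X=1,Y=1): P(X|Y) = (1/4)/(1/4) = 1;  -(1/4)·log₂(1) = 0.0000
  (X=2,Y=0): P(X|Y) = (1/3)/(3/4) = 4/9;  -(1/3)·log₂(4/9) = 0.3900
H(X|Y) = 0.3533 + 0.0000 + 0.3900
  = 0.7433 bits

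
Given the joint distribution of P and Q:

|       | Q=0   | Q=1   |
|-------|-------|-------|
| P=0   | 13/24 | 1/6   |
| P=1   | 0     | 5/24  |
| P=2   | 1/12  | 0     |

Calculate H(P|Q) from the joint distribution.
Marginal P(Q) (column sums):
  P(Q=0) = 13/24 + 0 + 1/12 = 5/8
  P(Q=1) = 1/6 + 5/24 + 0 = 3/8

H(P|Q) = -Σ P(P,Q)·log₂ P(P|Q), where P(P|Q) = P(P,Q) / P(Q)
  (cells with P(P,Q) = 0 contribute 0)
  (P=0,Q=0): P(P|Q) = (13/24)/(5/8) = 13/15;  -(13/24)·log₂(13/15) = 0.1118
  (P=0,Q=1): P(P|Q) = (1/6)/(3/8) = 4/9;  -(1/6)·log₂(4/9) = 0.1950
  (P=1,Q=1): P(P|Q) = (5/24)/(3/8) = 5/9;  -(5/24)·log₂(5/9) = 0.1767
  (P=2,Q=0): P(P|Q) = (1/12)/(5/8) = 2/15;  -(1/12)·log₂(2/15) = 0.2422
H(P|Q) = 0.1118 + 0.1950 + 0.1767 + 0.2422
  = 0.7257 bits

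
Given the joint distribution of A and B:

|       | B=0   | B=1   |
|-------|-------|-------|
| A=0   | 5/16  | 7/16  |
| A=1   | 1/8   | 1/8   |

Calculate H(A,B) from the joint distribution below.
H(A,B) = -Σ P(A,B) log₂ P(A,B), summed over the non-zero cells:
H(A,B) = -[(5/16)·log₂(5/16) + (7/16)·log₂(7/16) + (1/8)·log₂(1/8) + (1/8)·log₂(1/8)]
  = 0.5244 + 0.5218 + 0.3750 + 0.3750
  = 1.7962 bits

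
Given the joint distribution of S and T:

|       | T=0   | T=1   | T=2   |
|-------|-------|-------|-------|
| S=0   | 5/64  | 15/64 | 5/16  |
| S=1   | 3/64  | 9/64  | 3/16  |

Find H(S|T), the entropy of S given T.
Marginal P(T) (column sums):
  P(T=0) = 5/64 + 3/64 = 1/8
  P(T=1) = 15/64 + 9/64 = 3/8
  P(T=2) = 5/16 + 3/16 = 1/2

H(S|T) = -Σ P(S,T)·log₂ P(S|T), where P(S|T) = P(S,T) / P(T)
  (S=0,T=0): P(S|T) = (5/64)/(1/8) = 5/8;  -(5/64)·log₂(5/8) = 0.0530
  (S=0,T=1): P(S|T) = (15/64)/(3/8) = 5/8;  -(15/64)·log₂(5/8) = 0.1589
  (S=0,T=2): P(S|T) = (5/16)/(1/2) = 5/8;  -(5/16)·log₂(5/8) = 0.2119
  (S=1,T=0): P(S|T) = (3/64)/(1/8) = 3/8;  -(3/64)·log₂(3/8) = 0.0663
  (S=1,T=1): P(S|T) = (9/64)/(3/8) = 3/8;  -(9/64)·log₂(3/8) = 0.1990
  (S=1,T=2): P(S|T) = (3/16)/(1/2) = 3/8;  -(3/16)·log₂(3/8) = 0.2653
H(S|T) = 0.0530 + 0.1589 + 0.2119 + 0.0663 + 0.1990 + 0.2653
  = 0.9544 bits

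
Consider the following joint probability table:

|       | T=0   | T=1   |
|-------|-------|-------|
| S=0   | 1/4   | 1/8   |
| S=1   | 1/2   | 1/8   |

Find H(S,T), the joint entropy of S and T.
H(S,T) = -Σ P(S,T) log₂ P(S,T), summed over the non-zero cells:
H(S,T) = -[(1/4)·log₂(1/4) + (1/8)·log₂(1/8) + (1/2)·log₂(1/2) + (1/8)·log₂(1/8)]
  = 0.5000 + 0.3750 + 0.5000 + 0.3750
  = 1.7500 bits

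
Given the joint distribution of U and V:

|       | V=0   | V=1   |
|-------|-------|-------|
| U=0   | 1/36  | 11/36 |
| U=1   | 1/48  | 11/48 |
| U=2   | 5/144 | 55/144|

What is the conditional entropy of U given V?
Marginal P(V) (column sums):
  P(V=0) = 1/36 + 1/48 + 5/144 = 1/12
  P(V=1) = 11/36 + 11/48 + 55/144 = 11/12

H(U|V) = -Σ P(U,V)·log₂ P(U|V), where P(U|V) = P(U,V) / P(V)
  (U=0,V=0): P(U|V) = (1/36)/(1/12) = 1/3;  -(1/36)·log₂(1/3) = 0.0440
  (U=0,V=1): P(U|V) = (11/36)/(11/12) = 1/3;  -(11/36)·log₂(1/3) = 0.4843
  (U=1,V=0): P(U|V) = (1/48)/(1/12) = 1/4;  -(1/48)·log₂(1/4) = 0.0417
  (U=1,V=1): P(U|V) = (11/48)/(11/12) = 1/4;  -(11/48)·log₂(1/4) = 0.4583
  (U=2,V=0): P(U|V) = (5/144)/(1/12) = 5/12;  -(5/144)·log₂(5/12) = 0.0439
  (U=2,V=1): P(U|V) = (55/144)/(11/12) = 5/12;  -(55/144)·log₂(5/12) = 0.4824
H(U|V) = 0.0440 + 0.4843 + 0.0417 + 0.4583 + 0.0439 + 0.4824
  = 1.5546 bits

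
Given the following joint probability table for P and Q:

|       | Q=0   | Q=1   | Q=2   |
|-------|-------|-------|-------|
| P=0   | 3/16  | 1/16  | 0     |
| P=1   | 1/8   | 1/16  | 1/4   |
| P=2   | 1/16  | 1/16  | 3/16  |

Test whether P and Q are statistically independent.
Marginal P(P) (row sums):
  P(P=0) = 3/16 + 1/16 + 0 = 1/4
  P(P=1) = 1/8 + 1/16 + 1/4 = 7/16
  P(P=2) = 1/16 + 1/16 + 3/16 = 5/16
Marginal P(Q) (column sums):
  P(Q=0) = 3/16 + 1/8 + 1/16 = 3/8
  P(Q=1) = 1/16 + 1/16 + 1/16 = 3/16
  P(Q=2) = 0 + 1/4 + 3/16 = 7/16

P and Q are independent iff P(P=i,Q=j) = P(P=i)·P(Q=j) for every cell.
  P(P=0)·P(Q=0) = 1/4 × 3/8 = 3/32, but P(P=0,Q=0) = 3/16 ✗

No, P and Q are not independent. Quantitatively, I(P;Q) > 0:

H(P) = -[(1/4)·log₂(1/4) + (7/16)·log₂(7/16) + (5/16)·log₂(5/16)]
  = 0.5000 + 0.5218 + 0.5244
  = 1.5462 bits
H(Q) = -[(3/8)·log₂(3/8) + (3/16)·log₂(3/16) + (7/16)·log₂(7/16)]
  = 0.5306 + 0.4528 + 0.5218
  = 1.5052 bits
H(P,Q) = -[(3/16)·log₂(3/16) + (1/16)·log₂(1/16) + (1/8)·log₂(1/8) + (1/16)·log₂(1/16) + (1/4)·log₂(1/4) + (1/16)·log₂(1/16) + (1/16)·log₂(1/16) + (3/16)·log₂(3/16)]
  = 0.4528 + 0.2500 + 0.3750 + 0.2500 + 0.5000 + 0.2500 + 0.2500 + 0.4528
  = 2.7806 bits
I(P;Q) = H(P) + H(Q) - H(P,Q) = 1.5462 + 1.5052 - 2.7806 = 0.2708 bits > 0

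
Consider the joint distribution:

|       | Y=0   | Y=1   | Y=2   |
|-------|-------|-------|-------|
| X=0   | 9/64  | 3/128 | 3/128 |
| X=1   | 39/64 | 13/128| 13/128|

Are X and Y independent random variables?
Marginal P(X) (row sums):
  P(X=0) = 9/64 + 3/128 + 3/128 = 3/16
  P(X=1) = 39/64 + 13/128 + 13/128 = 13/16
Marginal P(Y) (column sums):
  P(Y=0) = 9/64 + 39/64 = 3/4
  P(Y=1) = 3/128 + 13/128 = 1/8
  P(Y=2) = 3/128 + 13/128 = 1/8

X and Y are independent iff P(X=i,Y=j) = P(X=i)·P(Y=j) for every cell.
  P(X=0)·P(Y=0) = 3/16 × 3/4 = 9/64 = P(X=0,Y=0) ✓
  P(X=0)·P(Y=1) = 3/16 × 1/8 = 3/128 = P(X=0,Y=1) ✓
  P(X=0)·P(Y=2) = 3/16 × 1/8 = 3/128 = P(X=0,Y=2) ✓
  P(X=1)·P(Y=0) = 13/16 × 3/4 = 39/64 = P(X=1,Y=0) ✓
  P(X=1)·P(Y=1) = 13/16 × 1/8 = 13/128 = P(X=1,Y=1) ✓
  P(X=1)·P(Y=2) = 13/16 × 1/8 = 13/128 = P(X=1,Y=2) ✓

Yes, X and Y are independent: every cell factors, so I(X;Y) = 0 bits.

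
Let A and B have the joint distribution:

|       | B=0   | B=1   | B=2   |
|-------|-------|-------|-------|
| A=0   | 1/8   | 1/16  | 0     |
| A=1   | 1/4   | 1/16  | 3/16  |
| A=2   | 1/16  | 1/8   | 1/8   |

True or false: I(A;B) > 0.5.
Marginal P(A) (row sums):
  P(A=0) = 1/8 + 1/16 + 0 = 3/16
  P(A=1) = 1/4 + 1/16 + 3/16 = 1/2
  P(A=2) = 1/16 + 1/8 + 1/8 = 5/16
Marginal P(B) (column sums):
  P(B=0) = 1/8 + 1/4 + 1/16 = 7/16
  P(B=1) = 1/16 + 1/16 + 1/8 = 1/4
  P(B=2) = 0 + 3/16 + 1/8 = 5/16

H(A) = -[(3/16)·log₂(3/16) + (1/2)·log₂(1/2) + (5/16)·log₂(5/16)]
  = 0.4528 + 0.5000 + 0.5244
  = 1.4772 bits
H(B) = -[(7/16)·log₂(7/16) + (1/4)·log₂(1/4) + (5/16)·log₂(5/16)]
  = 0.5218 + 0.5000 + 0.5244
  = 1.5462 bits
H(A,B) = -[(1/8)·log₂(1/8) + (1/16)·log₂(1/16) + (1/4)·log₂(1/4) + (1/16)·log₂(1/16) + (3/16)·log₂(3/16) + (1/16)·log₂(1/16) + (1/8)·log₂(1/8) + (1/8)·log₂(1/8)]
  = 0.3750 + 0.2500 + 0.5000 + 0.2500 + 0.4528 + 0.2500 + 0.3750 + 0.3750
  = 2.8278 bits

I(A;B) = H(A) + H(B) - H(A,B)
  = 1.4772 + 1.5462 - 2.8278
  = 0.1956 bits

False. I(A;B) = 0.1956 bits, which is ≤ 0.5 bits.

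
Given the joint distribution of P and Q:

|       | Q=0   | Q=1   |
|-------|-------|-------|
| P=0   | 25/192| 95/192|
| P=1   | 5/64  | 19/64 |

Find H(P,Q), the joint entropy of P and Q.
H(P,Q) = -Σ P(P,Q) log₂ P(P,Q), summed over the non-zero cells:
H(P,Q) = -[(25/192)·log₂(25/192) + (95/192)·log₂(95/192) + (5/64)·log₂(5/64) + (19/64)·log₂(19/64)]
  = 0.3830 + 0.5023 + 0.2873 + 0.5201
  = 1.6927 bits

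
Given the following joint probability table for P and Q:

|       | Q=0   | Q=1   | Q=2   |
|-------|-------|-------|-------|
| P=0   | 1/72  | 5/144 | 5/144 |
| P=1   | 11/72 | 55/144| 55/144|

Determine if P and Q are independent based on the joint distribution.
Marginal P(P) (row sums):
  P(P=0) = 1/72 + 5/144 + 5/144 = 1/12
  P(P=1) = 11/72 + 55/144 + 55/144 = 11/12
Marginal P(Q) (column sums):
  P(Q=0) = 1/72 + 11/72 = 1/6
  P(Q=1) = 5/144 + 55/144 = 5/12
  P(Q=2) = 5/144 + 55/144 = 5/12

P and Q are independent iff P(P=i,Q=j) = P(P=i)·P(Q=j) for every cell.
  P(P=0)·P(Q=0) = 1/12 × 1/6 = 1/72 = P(P=0,Q=0) ✓
  P(P=0)·P(Q=1) = 1/12 × 5/12 = 5/144 = P(P=0,Q=1) ✓
  P(P=0)·P(Q=2) = 1/12 × 5/12 = 5/144 = P(P=0,Q=2) ✓
  P(P=1)·P(Q=0) = 11/12 × 1/6 = 11/72 = P(P=1,Q=0) ✓
  P(P=1)·P(Q=1) = 11/12 × 5/12 = 55/144 = P(P=1,Q=1) ✓
  P(P=1)·P(Q=2) = 11/12 × 5/12 = 55/144 = P(P=1,Q=2) ✓

Yes, P and Q are independent: every cell factors, so I(P;Q) = 0 bits.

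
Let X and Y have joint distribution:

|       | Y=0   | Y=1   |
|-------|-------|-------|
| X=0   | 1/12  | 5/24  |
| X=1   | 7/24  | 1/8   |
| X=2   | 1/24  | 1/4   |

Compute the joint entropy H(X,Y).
H(X,Y) = -Σ P(X,Y) log₂ P(X,Y), summed over the non-zero cells:
H(X,Y) = -[(1/12)·log₂(1/12) + (5/24)·log₂(5/24) + (7/24)·log₂(7/24) + (1/8)·log₂(1/8) + (1/24)·log₂(1/24) + (1/4)·log₂(1/4)]
  = 0.2987 + 0.4715 + 0.5185 + 0.3750 + 0.1910 + 0.5000
  = 2.3547 bits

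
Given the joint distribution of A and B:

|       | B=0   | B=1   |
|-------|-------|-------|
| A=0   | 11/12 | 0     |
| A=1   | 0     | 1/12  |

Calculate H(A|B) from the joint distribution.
Marginal P(B) (column sums):
  P(B=0) = 11/12 + 0 = 11/12
  P(B=1) = 0 + 1/12 = 1/12

H(A|B) = -Σ P(A,B)·log₂ P(A|B), where P(A|B) = P(A,B) / P(B)
  (cells with P(A,B) = 0 contribute 0)
  (A=0,B=0): P(A|B) = (11/12)/(11/12) = 1;  -(11/12)·log₂(1) = 0.0000
  (A=1,B=1): P(A|B) = (1/12)/(1/12) = 1;  -(1/12)·log₂(1) = 0.0000
H(A|B) = 0.0000 + 0.0000
  = 0.0000 bits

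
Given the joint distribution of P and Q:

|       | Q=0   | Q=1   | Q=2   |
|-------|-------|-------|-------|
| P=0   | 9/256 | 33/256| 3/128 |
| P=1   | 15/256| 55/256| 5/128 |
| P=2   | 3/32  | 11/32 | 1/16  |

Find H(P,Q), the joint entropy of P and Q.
H(P,Q) = -Σ P(P,Q) log₂ P(P,Q), summed over the non-zero cells:
H(P,Q) = -[(9/256)·log₂(9/256) + (33/256)·log₂(33/256) + (3/128)·log₂(3/128) + (15/256)·log₂(15/256) + (55/256)·log₂(55/256) + (5/128)·log₂(5/128) + (3/32)·log₂(3/32) + (11/32)·log₂(11/32) + (1/16)·log₂(1/16)]
  = 0.1698 + 0.3810 + 0.1269 + 0.2398 + 0.4767 + 0.1827 + 0.3202 + 0.5296 + 0.2500
  = 2.6767 bits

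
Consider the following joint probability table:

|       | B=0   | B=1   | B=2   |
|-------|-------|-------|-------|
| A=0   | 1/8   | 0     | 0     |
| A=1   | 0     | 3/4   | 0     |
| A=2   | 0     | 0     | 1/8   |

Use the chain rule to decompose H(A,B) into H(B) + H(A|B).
By the chain rule: H(A,B) = H(B) + H(A|B)

Marginal P(B) (column sums):
  P(B=0) = 1/8 + 0 + 0 = 1/8
  P(B=1) = 0 + 3/4 + 0 = 3/4
  P(B=2) = 0 + 0 + 1/8 = 1/8
H(B) = -[(1/8)·log₂(1/8) + (3/4)·log₂(3/4) + (1/8)·log₂(1/8)]
  = 0.3750 + 0.3113 + 0.3750
  = 1.0613 bits
H(A|B) = -Σ P(A,B)·log₂ P(A|B), where P(A|B) = P(A,B) / P(B)
  (cells with P(A,B) = 0 contribute 0)
  (A=0,B=0): P(A|B) = (1/8)/(1/8) = 1;  -(1/8)·log₂(1) = 0.0000
  (A=1,B=1): P(A|B) = (3/4)/(3/4) = 1;  -(3/4)·log₂(1) = 0.0000
  (A=2,B=2): P(A|B) = (1/8)/(1/8) = 1;  -(1/8)·log₂(1) = 0.0000
H(A|B) = 0.0000 + 0.0000 + 0.0000
  = 0.0000 bits

H(A,B) = H(B) + H(A|B) = 1.0613 + 0.0000 = 1.0613 bits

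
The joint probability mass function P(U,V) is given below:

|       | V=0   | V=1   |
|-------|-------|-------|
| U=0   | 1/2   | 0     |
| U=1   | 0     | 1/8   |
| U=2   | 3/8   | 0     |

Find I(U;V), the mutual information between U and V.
Marginal P(U) (row sums):
  P(U=0) = 1/2 + 0 = 1/2
  P(U=1) = 0 + 1/8 = 1/8
  P(U=2) = 3/8 + 0 = 3/8
Marginal P(V) (column sums):
  P(V=0) = 1/2 + 0 + 3/8 = 7/8
  P(V=1) = 0 + 1/8 + 0 = 1/8

H(U) = -[(1/2)·log₂(1/2) + (1/8)·log₂(1/8) + (3/8)·log₂(3/8)]
  = 0.5000 + 0.3750 + 0.5306
  = 1.4056 bits
H(V) = -[(7/8)·log₂(7/8) + (1/8)·log₂(1/8)]
  = 0.1686 + 0.3750
  = 0.5436 bits
H(U,V) = -[(1/2)·log₂(1/2) + (1/8)·log₂(1/8) + (3/8)·log₂(3/8)]
  = 0.5000 + 0.3750 + 0.5306
  = 1.4056 bits

I(U;V) = H(U) + H(V) - H(U,V)
  = 1.4056 + 0.5436 - 1.4056
  = 0.5436 bits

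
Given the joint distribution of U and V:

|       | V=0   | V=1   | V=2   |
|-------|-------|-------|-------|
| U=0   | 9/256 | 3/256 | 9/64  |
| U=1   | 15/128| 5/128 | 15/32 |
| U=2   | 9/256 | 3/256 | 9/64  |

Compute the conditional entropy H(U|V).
Marginal P(V) (column sums):
  P(V=0) = 9/256 + 15/128 + 9/256 = 3/16
  P(V=1) = 3/256 + 5/128 + 3/256 = 1/16
  P(V=2) = 9/64 + 15/32 + 9/64 = 3/4

H(U|V) = -Σ P(U,V)·log₂ P(U|V), where P(U|V) = P(U,V) / P(V)
  (U=0,V=0): P(U|V) = (9/256)/(3/16) = 3/16;  -(9/256)·log₂(3/16) = 0.0849
  (U=0,V=1): P(U|V) = (3/256)/(1/16) = 3/16;  -(3/256)·log₂(3/16) = 0.0283
  (U=0,V=2): P(U|V) = (9/64)/(3/4) = 3/16;  -(9/64)·log₂(3/16) = 0.3396
  (U=1,V=0): P(U|V) = (15/128)/(3/16) = 5/8;  -(15/128)·log₂(5/8) = 0.0795
  (U=1,V=1): P(U|V) = (5/128)/(1/16) = 5/8;  -(5/128)·log₂(5/8) = 0.0265
  (U=1,V=2): P(U|V) = (15/32)/(3/4) = 5/8;  -(15/32)·log₂(5/8) = 0.3178
  (U=2,V=0): P(U|V) = (9/256)/(3/16) = 3/16;  -(9/256)·log₂(3/16) = 0.0849
  (U=2,V=1): P(U|V) = (3/256)/(1/16) = 3/16;  -(3/256)·log₂(3/16) = 0.0283
  (U=2,V=2): P(U|V) = (9/64)/(3/4) = 3/16;  -(9/64)·log₂(3/16) = 0.3396
H(U|V) = 0.0849 + 0.0283 + 0.3396 + 0.0795 + 0.0265 + 0.3178 + 0.0849 + 0.0283 + 0.3396
  = 1.3294 bits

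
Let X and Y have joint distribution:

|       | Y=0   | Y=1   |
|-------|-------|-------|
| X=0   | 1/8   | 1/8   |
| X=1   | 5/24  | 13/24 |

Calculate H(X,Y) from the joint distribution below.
H(X,Y) = -Σ P(X,Y) log₂ P(X,Y), summed over the non-zero cells:
H(X,Y) = -[(1/8)·log₂(1/8) + (1/8)·log₂(1/8) + (5/24)·log₂(5/24) + (13/24)·log₂(13/24)]
  = 0.3750 + 0.3750 + 0.4715 + 0.4791
  = 1.7006 bits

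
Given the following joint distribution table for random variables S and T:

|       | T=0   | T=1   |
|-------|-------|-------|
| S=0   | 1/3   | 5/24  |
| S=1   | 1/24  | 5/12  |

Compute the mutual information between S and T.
Marginal P(S) (row sums):
  P(S=0) = 1/3 + 5/24 = 13/24
  P(S=1) = 1/24 + 5/12 = 11/24
Marginal P(T) (column sums):
  P(T=0) = 1/3 + 1/24 = 3/8
  P(T=1) = 5/24 + 5/12 = 5/8

H(S) = -[(13/24)·log₂(13/24) + (11/24)·log₂(11/24)]
  = 0.4791 + 0.5159
  = 0.9950 bits
H(T) = -[(3/8)·log₂(3/8) + (5/8)·log₂(5/8)]
  = 0.5306 + 0.4238
  = 0.9544 bits
H(S,T) = -[(1/3)·log₂(1/3) + (5/24)·log₂(5/24) + (1/24)·log₂(1/24) + (5/12)·log₂(5/12)]
  = 0.5283 + 0.4715 + 0.1910 + 0.5263
  = 1.7171 bits

I(S;T) = H(S) + H(T) - H(S,T)
  = 0.9950 + 0.9544 - 1.7171
  = 0.2323 bits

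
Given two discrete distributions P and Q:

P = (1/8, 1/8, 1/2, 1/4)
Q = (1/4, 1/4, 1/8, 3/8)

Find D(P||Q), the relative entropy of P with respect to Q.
D(P||Q) = Σ P(i) log₂(P(i)/Q(i))
  i=0: (1/8) × log₂((1/8)/(1/4)) = (1/8) × log₂(1/2) = -0.1250
  i=1: (1/8) × log₂((1/8)/(1/4)) = (1/8) × log₂(1/2) = -0.1250
  i=2: (1/2) × log₂((1/2)/(1/8)) = (1/2) × log₂(4) = 1.0000
  i=3: (1/4) × log₂((1/4)/(3/8)) = (1/4) × log₂(2/3) = -0.1462
D(P||Q) = -0.1250 - 0.1250 + 1.0000 - 0.1462
  = 0.6038 bits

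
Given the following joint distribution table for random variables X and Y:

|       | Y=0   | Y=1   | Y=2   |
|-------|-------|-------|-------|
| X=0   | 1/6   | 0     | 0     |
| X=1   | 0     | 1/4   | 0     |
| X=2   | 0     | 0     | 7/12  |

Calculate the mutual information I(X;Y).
Marginal P(X) (row sums):
  P(X=0) = 1/6 + 0 + 0 = 1/6
  P(X=1) = 0 + 1/4 + 0 = 1/4
  P(X=2) = 0 + 0 + 7/12 = 7/12
Marginal P(Y) (column sums):
  P(Y=0) = 1/6 + 0 + 0 = 1/6
  P(Y=1) = 0 + 1/4 + 0 = 1/4
  P(Y=2) = 0 + 0 + 7/12 = 7/12

H(X) = -[(1/6)·log₂(1/6) + (1/4)·log₂(1/4) + (7/12)·log₂(7/12)]
  = 0.4308 + 0.5000 + 0.4536
  = 1.3844 bits
H(Y) = -[(1/6)·log₂(1/6) + (1/4)·log₂(1/4) + (7/12)·log₂(7/12)]
  = 0.4308 + 0.5000 + 0.4536
  = 1.3844 bits
H(X,Y) = -[(1/6)·log₂(1/6) + (1/4)·log₂(1/4) + (7/12)·log₂(7/12)]
  = 0.4308 + 0.5000 + 0.4536
  = 1.3844 bits

I(X;Y) = H(X) + H(Y) - H(X,Y)
  = 1.3844 + 1.3844 - 1.3844
  = 1.3844 bits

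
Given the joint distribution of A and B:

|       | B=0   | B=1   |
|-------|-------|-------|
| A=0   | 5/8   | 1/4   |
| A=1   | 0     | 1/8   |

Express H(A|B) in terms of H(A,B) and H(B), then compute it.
H(A|B) = H(A,B) - H(B)

Marginal P(B) (column sums):
  P(B=0) = 5/8 + 0 = 5/8
  P(B=1) = 1/4 + 1/8 = 3/8

H(A,B) = -[(5/8)·log₂(5/8) + (1/4)·log₂(1/4) + (1/8)·log₂(1/8)]
  = 0.4238 + 0.5000 + 0.3750
  = 1.2988 bits
H(B) = -[(5/8)·log₂(5/8) + (3/8)·log₂(3/8)]
  = 0.4238 + 0.5306
  = 0.9544 bits

H(A|B) = 1.2988 - 0.9544 = 0.3444 bits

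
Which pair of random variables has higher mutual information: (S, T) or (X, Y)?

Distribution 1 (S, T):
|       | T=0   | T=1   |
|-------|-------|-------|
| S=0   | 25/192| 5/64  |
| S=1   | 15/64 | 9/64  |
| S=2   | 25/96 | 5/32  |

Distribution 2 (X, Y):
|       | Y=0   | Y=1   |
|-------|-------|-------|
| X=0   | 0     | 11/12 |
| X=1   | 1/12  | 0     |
Distribution 1 (S, T):
Marginal P(S) (row sums):
  P(S=0) = 25/192 + 5/64 = 5/24
  P(S=1) = 15/64 + 9/64 = 3/8
  P(S=2) = 25/96 + 5/32 = 5/12
Marginal P(T) (column sums):
  P(T=0) = 25/192 + 15/64 + 25/96 = 5/8
  P(T=1) = 5/64 + 9/64 + 5/32 = 3/8

H(S) = -[(5/24)·log₂(5/24) + (3/8)·log₂(3/8) + (5/12)·log₂(5/12)]
  = 0.4715 + 0.5306 + 0.5263
  = 1.5284 bits
H(T) = -[(5/8)·log₂(5/8) + (3/8)·log₂(3/8)]
  = 0.4238 + 0.5306
  = 0.9544 bits
H(S,T) = -[(25/192)·log₂(25/192) + (5/64)·log₂(5/64) + (15/64)·log₂(15/64) + (9/64)·log₂(9/64) + (25/96)·log₂(25/96) + (5/32)·log₂(5/32)]
  = 0.3830 + 0.2873 + 0.4906 + 0.3980 + 0.5055 + 0.4184
  = 2.4828 bits

I(S;T) = H(S) + H(T) - H(S,T)
  = 1.5284 + 0.9544 - 2.4828
  = 0.0000 bits

Distribution 2 (X, Y):
Marginal P(X) (row sums):
  P(X=0) = 0 + 11/12 = 11/12
  P(X=1) = 1/12 + 0 = 1/12
Marginal P(Y) (column sums):
  P(Y=0) = 0 + 1/12 = 1/12
  P(Y=1) = 11/12 + 0 = 11/12

H(X) = -[(11/12)·log₂(11/12) + (1/12)·log₂(1/12)]
  = 0.1151 + 0.2987
  = 0.4138 bits
H(Y) = -[(1/12)·log₂(1/12) + (11/12)·log₂(11/12)]
  = 0.2987 + 0.1151
  = 0.4138 bits
H(X,Y) = -[(11/12)·log₂(11/12) + (1/12)·log₂(1/12)]
  = 0.1151 + 0.2987
  = 0.4138 bits

I(X;Y) = H(X) + H(Y) - H(X,Y)
  = 0.4138 + 0.4138 - 0.4138
  = 0.4138 bits

I(X;Y) = 0.4138 bits > I(S;T) = 0.0000 bits, so (X, Y) has the higher mutual information (stronger dependence).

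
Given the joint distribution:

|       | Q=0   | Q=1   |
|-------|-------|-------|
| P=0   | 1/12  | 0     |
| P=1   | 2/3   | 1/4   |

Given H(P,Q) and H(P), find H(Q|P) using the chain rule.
From the chain rule: H(P,Q) = H(P) + H(Q|P)
Therefore: H(Q|P) = H(P,Q) - H(P)

H(P,Q) = -[(1/12)·log₂(1/12) + (2/3)·log₂(2/3) + (1/4)·log₂(1/4)]
  = 0.2987 + 0.3900 + 0.5000
  = 1.1887 bits
Marginal P(P) (row sums):
  P(P=0) = 1/12 + 0 = 1/12
  P(P=1) = 2/3 + 1/4 = 11/12
H(P) = -[(1/12)·log₂(1/12) + (11/12)·log₂(11/12)]
  = 0.2987 + 0.1151
  = 0.4138 bits

H(Q|P) = 1.1887 - 0.4138 = 0.7749 bits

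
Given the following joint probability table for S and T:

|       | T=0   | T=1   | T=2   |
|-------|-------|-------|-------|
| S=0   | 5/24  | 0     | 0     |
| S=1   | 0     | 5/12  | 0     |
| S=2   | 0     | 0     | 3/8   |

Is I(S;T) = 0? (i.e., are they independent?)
Marginal P(S) (row sums):
  P(S=0) = 5/24 + 0 + 0 = 5/24
  P(S=1) = 0 + 5/12 + 0 = 5/12
  P(S=2) = 0 + 0 + 3/8 = 3/8
Marginal P(T) (column sums):
  P(T=0) = 5/24 + 0 + 0 = 5/24
  P(T=1) = 0 + 5/12 + 0 = 5/12
  P(T=2) = 0 + 0 + 3/8 = 3/8

S and T are independent iff P(S=i,T=j) = P(S=i)·P(T=j) for every cell.
  P(S=0)·P(T=0) = 5/24 × 5/24 = 25/576, but P(S=0,T=0) = 5/24 ✗

No, S and T are not independent. Quantitatively, I(S;T) > 0:

H(S) = -[(5/24)·log₂(5/24) + (5/12)·log₂(5/12) + (3/8)·log₂(3/8)]
  = 0.4715 + 0.5263 + 0.5306
  = 1.5284 bits
H(T) = -[(5/24)·log₂(5/24) + (5/12)·log₂(5/12) + (3/8)·log₂(3/8)]
  = 0.4715 + 0.5263 + 0.5306
  = 1.5284 bits
H(S,T) = -[(5/24)·log₂(5/24) + (5/12)·log₂(5/12) + (3/8)·log₂(3/8)]
  = 0.4715 + 0.5263 + 0.5306
  = 1.5284 bits
I(S;T) = H(S) + H(T) - H(S,T) = 1.5284 + 1.5284 - 1.5284 = 1.5284 bits > 0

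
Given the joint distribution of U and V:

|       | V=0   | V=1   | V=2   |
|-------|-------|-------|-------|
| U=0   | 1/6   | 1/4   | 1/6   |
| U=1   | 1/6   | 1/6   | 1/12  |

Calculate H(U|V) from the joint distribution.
Marginal P(V) (column sums):
  P(V=0) = 1/6 + 1/6 = 1/3
  P(V=1) = 1/4 + 1/6 = 5/12
  P(V=2) = 1/6 + 1/12 = 1/4

H(U|V) = -Σ P(U,V)·log₂ P(U|V), where P(U|V) = P(U,V) / P(V)
  (U=0,V=0): P(U|V) = (1/6)/(1/3) = 1/2;  -(1/6)·log₂(1/2) = 0.1667
  (U=0,V=1): P(U|V) = (1/4)/(5/12) = 3/5;  -(1/4)·log₂(3/5) = 0.1842
  (U=0,V=2): P(U|V) = (1/6)/(1/4) = 2/3;  -(1/6)·log₂(2/3) = 0.0975
  (U=1,V=0): P(U|V) = (1/6)/(1/3) = 1/2;  -(1/6)·log₂(1/2) = 0.1667
  (U=1,V=1): P(U|V) = (1/6)/(5/12) = 2/5;  -(1/6)·log₂(2/5) = 0.2203
  (U=1,V=2): P(U|V) = (1/12)/(1/4) = 1/3;  -(1/12)·log₂(1/3) = 0.1321
H(U|V) = 0.1667 + 0.1842 + 0.0975 + 0.1667 + 0.2203 + 0.1321
  = 0.9675 bits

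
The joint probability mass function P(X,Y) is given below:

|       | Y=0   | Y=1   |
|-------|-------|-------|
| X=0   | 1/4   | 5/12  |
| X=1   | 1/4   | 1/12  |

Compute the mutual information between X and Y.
Marginal P(X) (row sums):
  P(X=0) = 1/4 + 5/12 = 2/3
  P(X=1) = 1/4 + 1/12 = 1/3
Marginal P(Y) (column sums):
  P(Y=0) = 1/4 + 1/4 = 1/2
  P(Y=1) = 5/12 + 1/12 = 1/2

H(X) = -[(2/3)·log₂(2/3) + (1/3)·log₂(1/3)]
  = 0.3900 + 0.5283
  = 0.9183 bits
H(Y) = -[(1/2)·log₂(1/2) + (1/2)·log₂(1/2)]
  = 0.5000 + 0.5000
  = 1.0000 bits
H(X,Y) = -[(1/4)·log₂(1/4) + (5/12)·log₂(5/12) + (1/4)·log₂(1/4) + (1/12)·log₂(1/12)]
  = 0.5000 + 0.5263 + 0.5000 + 0.2987
  = 1.8250 bits

I(X;Y) = H(X) + H(Y) - H(X,Y)
  = 0.9183 + 1.0000 - 1.8250
  = 0.0933 bits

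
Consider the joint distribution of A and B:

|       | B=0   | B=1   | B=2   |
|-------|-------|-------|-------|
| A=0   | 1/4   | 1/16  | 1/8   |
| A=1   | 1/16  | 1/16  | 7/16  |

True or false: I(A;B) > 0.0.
Marginal P(A) (row sums):
  P(A=0) = 1/4 + 1/16 + 1/8 = 7/16
  P(A=1) = 1/16 + 1/16 + 7/16 = 9/16
Marginal P(B) (column sums):
  P(B=0) = 1/4 + 1/16 = 5/16
  P(B=1) = 1/16 + 1/16 = 1/8
  P(B=2) = 1/8 + 7/16 = 9/16

H(A) = -[(7/16)·log₂(7/16) + (9/16)·log₂(9/16)]
  = 0.5218 + 0.4669
  = 0.9887 bits
H(B) = -[(5/16)·log₂(5/16) + (1/8)·log₂(1/8) + (9/16)·log₂(9/16)]
  = 0.5244 + 0.3750 + 0.4669
  = 1.3663 bits
H(A,B) = -[(1/4)·log₂(1/4) + (1/16)·log₂(1/16) + (1/8)·log₂(1/8) + (1/16)·log₂(1/16) + (1/16)·log₂(1/16) + (7/16)·log₂(7/16)]
  = 0.5000 + 0.2500 + 0.3750 + 0.2500 + 0.2500 + 0.5218
  = 2.1468 bits

I(A;B) = H(A) + H(B) - H(A,B)
  = 0.9887 + 1.3663 - 2.1468
  = 0.2082 bits

True. I(A;B) = 0.2082 bits, which is > 0.0 bits.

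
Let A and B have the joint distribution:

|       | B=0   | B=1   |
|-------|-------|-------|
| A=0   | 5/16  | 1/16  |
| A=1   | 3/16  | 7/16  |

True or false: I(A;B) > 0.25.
Marginal P(A) (row sums):
  P(A=0) = 5/16 + 1/16 = 3/8
  P(A=1) = 3/16 + 7/16 = 5/8
Marginal P(B) (column sums):
  P(B=0) = 5/16 + 3/16 = 1/2
  P(B=1) = 1/16 + 7/16 = 1/2

H(A) = -[(3/8)·log₂(3/8) + (5/8)·log₂(5/8)]
  = 0.5306 + 0.4238
  = 0.9544 bits
H(B) = -[(1/2)·log₂(1/2) + (1/2)·log₂(1/2)]
  = 0.5000 + 0.5000
  = 1.0000 bits
H(A,B) = -[(5/16)·log₂(5/16) + (1/16)·log₂(1/16) + (3/16)·log₂(3/16) + (7/16)·log₂(7/16)]
  = 0.5244 + 0.2500 + 0.4528 + 0.5218
  = 1.7490 bits

I(A;B) = H(A) + H(B) - H(A,B)
  = 0.9544 + 1.0000 - 1.7490
  = 0.2054 bits

False. I(A;B) = 0.2054 bits, which is ≤ 0.25 bits.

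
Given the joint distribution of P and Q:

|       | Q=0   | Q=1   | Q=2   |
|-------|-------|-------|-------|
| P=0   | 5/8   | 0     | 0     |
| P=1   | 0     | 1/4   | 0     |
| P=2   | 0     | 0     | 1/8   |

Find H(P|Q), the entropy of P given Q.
Marginal P(Q) (column sums):
  P(Q=0) = 5/8 + 0 + 0 = 5/8
  P(Q=1) = 0 + 1/4 + 0 = 1/4
  P(Q=2) = 0 + 0 + 1/8 = 1/8

H(P|Q) = -Σ P(P,Q)·log₂ P(P|Q), where P(P|Q) = P(P,Q) / P(Q)
  (cells with P(P,Q) = 0 contribute 0)
  (P=0,Q=0): P(P|Q) = (5/8)/(5/8) = 1;  -(5/8)·log₂(1) = 0.0000
  (P=1,Q=1): P(P|Q) = (1/4)/(1/4) = 1;  -(1/4)·log₂(1) = 0.0000
  (P=2,Q=2): P(P|Q) = (1/8)/(1/8) = 1;  -(1/8)·log₂(1) = 0.0000
H(P|Q) = 0.0000 + 0.0000 + 0.0000
  = 0.0000 bits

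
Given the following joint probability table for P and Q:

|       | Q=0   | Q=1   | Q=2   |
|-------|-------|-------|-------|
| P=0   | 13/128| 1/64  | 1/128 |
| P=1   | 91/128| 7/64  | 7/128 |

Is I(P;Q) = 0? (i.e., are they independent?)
Marginal P(P) (row sums):
  P(P=0) = 13/128 + 1/64 + 1/128 = 1/8
  P(P=1) = 91/128 + 7/64 + 7/128 = 7/8
Marginal P(Q) (column sums):
  P(Q=0) = 13/128 + 91/128 = 13/16
  P(Q=1) = 1/64 + 7/64 = 1/8
  P(Q=2) = 1/128 + 7/128 = 1/16

P and Q are independent iff P(P=i,Q=j) = P(P=i)·P(Q=j) for every cell.
  P(P=0)·P(Q=0) = 1/8 × 13/16 = 13/128 = P(P=0,Q=0) ✓
  P(P=0)·P(Q=1) = 1/8 × 1/8 = 1/64 = P(P=0,Q=1) ✓
  P(P=0)·P(Q=2) = 1/8 × 1/16 = 1/128 = P(P=0,Q=2) ✓
  P(P=1)·P(Q=0) = 7/8 × 13/16 = 91/128 = P(P=1,Q=0) ✓
  P(P=1)·P(Q=1) = 7/8 × 1/8 = 7/64 = P(P=1,Q=1) ✓
  P(P=1)·P(Q=2) = 7/8 × 1/16 = 7/128 = P(P=1,Q=2) ✓

Yes, P and Q are independent: every cell factors, so I(P;Q) = 0 bits.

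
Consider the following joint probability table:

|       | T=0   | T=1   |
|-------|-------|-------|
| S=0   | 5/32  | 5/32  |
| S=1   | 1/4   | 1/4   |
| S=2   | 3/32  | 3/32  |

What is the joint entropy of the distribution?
H(S,T) = -Σ P(S,T) log₂ P(S,T), summed over the non-zero cells:
H(S,T) = -[(5/32)·log₂(5/32) + (5/32)·log₂(5/32) + (1/4)·log₂(1/4) + (1/4)·log₂(1/4) + (3/32)·log₂(3/32) + (3/32)·log₂(3/32)]
  = 0.4184 + 0.4184 + 0.5000 + 0.5000 + 0.3202 + 0.3202
  = 2.4772 bits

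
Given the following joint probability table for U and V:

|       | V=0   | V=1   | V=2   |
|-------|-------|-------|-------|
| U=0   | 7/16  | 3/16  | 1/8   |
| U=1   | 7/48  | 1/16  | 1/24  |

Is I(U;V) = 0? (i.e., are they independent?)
Marginal P(U) (row sums):
  P(U=0) = 7/16 + 3/16 + 1/8 = 3/4
  P(U=1) = 7/48 + 1/16 + 1/24 = 1/4
Marginal P(V) (column sums):
  P(V=0) = 7/16 + 7/48 = 7/12
  P(V=1) = 3/16 + 1/16 = 1/4
  P(V=2) = 1/8 + 1/24 = 1/6

U and V are independent iff P(U=i,V=j) = P(U=i)·P(V=j) for every cell.
  P(U=0)·P(V=0) = 3/4 × 7/12 = 7/16 = P(U=0,V=0) ✓
  P(U=0)·P(V=1) = 3/4 × 1/4 = 3/16 = P(U=0,V=1) ✓
  P(U=0)·P(V=2) = 3/4 × 1/6 = 1/8 = P(U=0,V=2) ✓
  P(U=1)·P(V=0) = 1/4 × 7/12 = 7/48 = P(U=1,V=0) ✓
  P(U=1)·P(V=1) = 1/4 × 1/4 = 1/16 = P(U=1,V=1) ✓
  P(U=1)·P(V=2) = 1/4 × 1/6 = 1/24 = P(U=1,V=2) ✓

Yes, U and V are independent: every cell factors, so I(U;V) = 0 bits.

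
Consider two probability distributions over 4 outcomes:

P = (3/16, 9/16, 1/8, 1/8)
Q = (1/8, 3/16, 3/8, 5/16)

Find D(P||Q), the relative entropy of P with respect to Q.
D(P||Q) = Σ P(i) log₂(P(i)/Q(i))
  i=0: (3/16) × log₂((3/16)/(1/8)) = (3/16) × log₂(3/2) = 0.1097
  i=1: (9/16) × log₂((9/16)/(3/16)) = (9/16) × log₂(3) = 0.8915
  i=2: (1/8) × log₂((1/8)/(3/8)) = (1/8) × log₂(1/3) = -0.1981
  i=3: (1/8) × log₂((1/8)/(5/16)) = (1/8) × log₂(2/5) = -0.1652
D(P||Q) = 0.1097 + 0.8915 - 0.1981 - 0.1652
  = 0.6379 bits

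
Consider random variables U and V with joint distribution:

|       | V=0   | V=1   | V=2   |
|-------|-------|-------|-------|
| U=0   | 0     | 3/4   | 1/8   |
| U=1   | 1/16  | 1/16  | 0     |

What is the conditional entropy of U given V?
Marginal P(V) (column sums):
  P(V=0) = 0 + 1/16 = 1/16
  P(V=1) = 3/4 + 1/16 = 13/16
  P(V=2) = 1/8 + 0 = 1/8

H(U|V) = -Σ P(U,V)·log₂ P(U|V), where P(U|V) = P(U,V) / P(V)
  (cells with P(U,V) = 0 contribute 0)
  (U=0,V=1): P(U|V) = (3/4)/(13/16) = 12/13;  -(3/4)·log₂(12/13) = 0.0866
  (U=0,V=2): P(U|V) = (1/8)/(1/8) = 1;  -(1/8)·log₂(1) = 0.0000
  (U=1,V=0): P(U|V) = (1/16)/(1/16) = 1;  -(1/16)·log₂(1) = 0.0000
  (U=1,V=1): P(U|V) = (1/16)/(13/16) = 1/13;  -(1/16)·log₂(1/13) = 0.2313
H(U|V) = 0.0866 + 0.0000 + 0.0000 + 0.2313
  = 0.3179 bits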